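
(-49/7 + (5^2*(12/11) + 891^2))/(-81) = -8732914/891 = -9801.25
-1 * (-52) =52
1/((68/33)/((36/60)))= 99/340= 0.29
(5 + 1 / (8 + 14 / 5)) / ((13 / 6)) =275 / 117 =2.35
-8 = -8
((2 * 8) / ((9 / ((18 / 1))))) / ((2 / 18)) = 288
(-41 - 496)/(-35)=537/35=15.34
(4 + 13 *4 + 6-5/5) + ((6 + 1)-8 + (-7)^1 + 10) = 63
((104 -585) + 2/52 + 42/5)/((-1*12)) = 61433/1560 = 39.38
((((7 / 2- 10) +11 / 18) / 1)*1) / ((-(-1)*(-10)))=53 / 90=0.59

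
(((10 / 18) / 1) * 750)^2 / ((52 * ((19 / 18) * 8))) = 390625 / 988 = 395.37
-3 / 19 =-0.16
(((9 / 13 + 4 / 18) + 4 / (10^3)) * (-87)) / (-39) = 779143 / 380250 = 2.05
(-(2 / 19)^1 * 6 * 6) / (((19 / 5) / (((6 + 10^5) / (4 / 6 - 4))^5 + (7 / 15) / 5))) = 5469140446841810154298230528 / 225625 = 24239957659132676584147.28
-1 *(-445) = 445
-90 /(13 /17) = -1530 /13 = -117.69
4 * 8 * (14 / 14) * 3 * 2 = 192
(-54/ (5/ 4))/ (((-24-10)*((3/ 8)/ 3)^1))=864/ 85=10.16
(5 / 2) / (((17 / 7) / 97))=3395 / 34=99.85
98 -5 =93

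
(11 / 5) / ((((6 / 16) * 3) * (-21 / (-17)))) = 1496 / 945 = 1.58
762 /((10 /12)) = 914.40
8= 8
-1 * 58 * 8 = -464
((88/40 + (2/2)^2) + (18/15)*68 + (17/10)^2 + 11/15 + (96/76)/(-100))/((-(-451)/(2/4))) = 503941/5141400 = 0.10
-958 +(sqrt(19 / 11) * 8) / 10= -958 +4 * sqrt(209) / 55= -956.95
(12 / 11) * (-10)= -120 / 11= -10.91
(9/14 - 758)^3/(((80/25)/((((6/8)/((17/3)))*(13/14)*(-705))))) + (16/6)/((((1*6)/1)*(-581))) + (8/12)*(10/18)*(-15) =367241598347135537849/31222066176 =11762245210.71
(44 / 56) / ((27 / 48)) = 88 / 63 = 1.40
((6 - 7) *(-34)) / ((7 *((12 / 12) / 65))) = 2210 / 7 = 315.71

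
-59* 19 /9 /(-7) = 1121 /63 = 17.79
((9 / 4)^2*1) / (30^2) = 0.01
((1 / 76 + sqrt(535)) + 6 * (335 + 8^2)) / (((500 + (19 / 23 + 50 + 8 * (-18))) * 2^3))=23 * sqrt(535) / 74856 + 4184735 / 5689056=0.74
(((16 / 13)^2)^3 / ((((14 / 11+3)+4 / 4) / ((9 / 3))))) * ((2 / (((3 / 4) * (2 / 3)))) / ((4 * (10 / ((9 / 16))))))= 0.11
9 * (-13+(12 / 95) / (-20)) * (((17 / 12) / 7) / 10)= -2.37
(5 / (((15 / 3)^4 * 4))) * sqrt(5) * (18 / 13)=0.01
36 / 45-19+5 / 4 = -339 / 20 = -16.95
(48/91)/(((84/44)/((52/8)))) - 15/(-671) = 59783/32879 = 1.82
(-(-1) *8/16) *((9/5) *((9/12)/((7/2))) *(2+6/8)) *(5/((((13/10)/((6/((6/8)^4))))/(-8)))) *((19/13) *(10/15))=-1070080/3549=-301.52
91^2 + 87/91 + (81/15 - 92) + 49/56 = 29834281/3640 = 8196.23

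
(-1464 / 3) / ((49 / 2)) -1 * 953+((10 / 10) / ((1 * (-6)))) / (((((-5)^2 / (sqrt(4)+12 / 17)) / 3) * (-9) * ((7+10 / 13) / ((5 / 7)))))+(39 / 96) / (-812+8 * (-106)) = -39133006568809 / 40222304640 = -972.92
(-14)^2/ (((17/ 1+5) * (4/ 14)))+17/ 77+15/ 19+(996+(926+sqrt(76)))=2 * sqrt(19)+2858983/ 1463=1962.91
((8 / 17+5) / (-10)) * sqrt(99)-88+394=300.56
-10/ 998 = -5/ 499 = -0.01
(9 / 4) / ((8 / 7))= 63 / 32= 1.97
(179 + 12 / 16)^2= 516961 / 16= 32310.06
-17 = -17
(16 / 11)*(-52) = -832 / 11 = -75.64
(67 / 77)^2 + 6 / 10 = 40232 / 29645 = 1.36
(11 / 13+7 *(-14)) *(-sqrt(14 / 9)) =121.17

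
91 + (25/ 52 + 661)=39129/ 52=752.48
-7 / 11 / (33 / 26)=-182 / 363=-0.50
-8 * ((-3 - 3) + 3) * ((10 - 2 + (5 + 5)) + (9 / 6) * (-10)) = 72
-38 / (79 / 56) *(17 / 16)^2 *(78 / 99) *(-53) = 26483093 / 20856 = 1269.81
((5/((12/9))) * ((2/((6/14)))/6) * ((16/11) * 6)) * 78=21840/11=1985.45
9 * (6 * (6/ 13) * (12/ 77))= 3.88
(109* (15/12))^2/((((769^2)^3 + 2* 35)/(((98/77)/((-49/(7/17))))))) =-297025/309378145850051710696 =-0.00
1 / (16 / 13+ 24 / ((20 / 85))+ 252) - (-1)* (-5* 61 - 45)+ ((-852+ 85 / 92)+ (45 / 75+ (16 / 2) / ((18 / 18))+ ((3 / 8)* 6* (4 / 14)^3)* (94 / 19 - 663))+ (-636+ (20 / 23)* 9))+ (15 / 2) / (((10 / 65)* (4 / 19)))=-1954544281671 / 1203820240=-1623.62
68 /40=17 /10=1.70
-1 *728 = -728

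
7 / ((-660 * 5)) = -7 / 3300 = -0.00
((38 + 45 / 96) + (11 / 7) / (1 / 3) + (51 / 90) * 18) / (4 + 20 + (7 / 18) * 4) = 538101 / 257600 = 2.09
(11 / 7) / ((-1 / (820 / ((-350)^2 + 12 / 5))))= -11275 / 1071896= -0.01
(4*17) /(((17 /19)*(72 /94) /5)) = 4465 /9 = 496.11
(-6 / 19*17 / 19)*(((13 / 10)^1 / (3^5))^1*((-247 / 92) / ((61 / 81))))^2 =-485537 / 4724181600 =-0.00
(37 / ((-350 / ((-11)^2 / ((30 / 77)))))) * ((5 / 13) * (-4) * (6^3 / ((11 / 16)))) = 5157504 / 325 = 15869.24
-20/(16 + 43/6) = -120/139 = -0.86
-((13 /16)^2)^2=-28561 /65536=-0.44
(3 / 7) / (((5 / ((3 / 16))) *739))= 9 / 413840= 0.00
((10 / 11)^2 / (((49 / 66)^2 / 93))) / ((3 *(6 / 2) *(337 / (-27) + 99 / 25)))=-3138750 / 1726319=-1.82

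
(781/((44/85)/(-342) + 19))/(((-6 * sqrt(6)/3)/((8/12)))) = -5.59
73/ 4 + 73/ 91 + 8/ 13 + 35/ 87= 635573/ 31668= 20.07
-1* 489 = -489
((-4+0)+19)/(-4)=-15/4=-3.75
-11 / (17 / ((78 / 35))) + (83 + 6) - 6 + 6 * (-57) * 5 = -968923 / 595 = -1628.44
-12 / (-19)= 12 / 19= 0.63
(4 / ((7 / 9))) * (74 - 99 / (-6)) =3258 / 7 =465.43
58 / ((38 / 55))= 1595 / 19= 83.95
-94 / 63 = -1.49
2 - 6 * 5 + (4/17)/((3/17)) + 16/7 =-512/21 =-24.38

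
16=16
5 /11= 0.45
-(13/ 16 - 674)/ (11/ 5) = 53855/ 176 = 305.99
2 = 2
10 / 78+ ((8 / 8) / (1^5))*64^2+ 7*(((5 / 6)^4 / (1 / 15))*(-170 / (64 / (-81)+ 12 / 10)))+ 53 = -872842727 / 51792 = -16852.85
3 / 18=1 / 6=0.17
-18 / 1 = -18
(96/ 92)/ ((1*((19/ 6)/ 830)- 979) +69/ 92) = -59760/ 56024159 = -0.00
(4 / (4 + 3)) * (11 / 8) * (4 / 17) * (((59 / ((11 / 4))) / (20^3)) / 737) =59 / 87703000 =0.00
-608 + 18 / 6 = -605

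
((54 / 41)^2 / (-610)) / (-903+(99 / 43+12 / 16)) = 1032 / 326593085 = 0.00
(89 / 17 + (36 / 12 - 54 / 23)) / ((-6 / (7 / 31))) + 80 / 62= 38863 / 36363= 1.07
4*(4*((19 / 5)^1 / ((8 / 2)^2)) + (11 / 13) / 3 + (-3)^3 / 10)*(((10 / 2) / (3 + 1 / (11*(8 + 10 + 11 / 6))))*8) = -11990440 / 153387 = -78.17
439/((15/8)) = 3512/15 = 234.13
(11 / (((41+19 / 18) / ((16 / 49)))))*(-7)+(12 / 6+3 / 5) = 53047 / 26495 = 2.00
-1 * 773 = -773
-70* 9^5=-4133430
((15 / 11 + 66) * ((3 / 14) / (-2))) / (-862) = 2223 / 265496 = 0.01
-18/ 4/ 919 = -9/ 1838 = -0.00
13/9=1.44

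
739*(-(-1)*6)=4434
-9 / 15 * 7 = -21 / 5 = -4.20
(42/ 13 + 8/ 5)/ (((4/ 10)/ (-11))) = -1727/ 13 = -132.85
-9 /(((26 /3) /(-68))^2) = -554.06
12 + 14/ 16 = 103/ 8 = 12.88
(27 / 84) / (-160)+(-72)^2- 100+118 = 5202.00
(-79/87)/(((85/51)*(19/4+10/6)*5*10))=-474/279125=-0.00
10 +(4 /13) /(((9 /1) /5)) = 1190 /117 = 10.17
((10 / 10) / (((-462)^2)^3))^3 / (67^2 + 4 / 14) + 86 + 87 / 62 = 11184638755612303209638305954189081924009350478656307231 / 127965972107023952573828191393194884533784781265305600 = 87.40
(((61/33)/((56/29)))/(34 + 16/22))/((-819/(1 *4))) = -1769/13140036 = -0.00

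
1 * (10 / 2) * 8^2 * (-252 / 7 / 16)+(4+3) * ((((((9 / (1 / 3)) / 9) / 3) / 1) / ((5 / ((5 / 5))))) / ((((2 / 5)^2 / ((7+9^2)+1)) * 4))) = -8405 / 16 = -525.31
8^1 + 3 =11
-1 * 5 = -5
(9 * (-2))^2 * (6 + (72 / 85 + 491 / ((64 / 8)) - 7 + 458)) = 28598751 / 170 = 168227.95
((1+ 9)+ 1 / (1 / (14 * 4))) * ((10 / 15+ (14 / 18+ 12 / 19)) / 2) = 68.51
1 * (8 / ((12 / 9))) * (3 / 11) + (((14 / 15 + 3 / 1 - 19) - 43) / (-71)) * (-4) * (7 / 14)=0.00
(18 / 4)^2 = 81 / 4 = 20.25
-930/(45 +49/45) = -20925/1037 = -20.18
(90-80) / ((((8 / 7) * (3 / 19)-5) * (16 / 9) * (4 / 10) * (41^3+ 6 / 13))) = -0.00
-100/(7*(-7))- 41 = -1909/49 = -38.96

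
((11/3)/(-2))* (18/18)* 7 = -12.83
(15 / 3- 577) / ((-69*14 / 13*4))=1859 / 966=1.92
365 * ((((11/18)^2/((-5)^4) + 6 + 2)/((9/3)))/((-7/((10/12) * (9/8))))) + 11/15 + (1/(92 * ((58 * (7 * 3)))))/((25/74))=-78441553867/605102400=-129.63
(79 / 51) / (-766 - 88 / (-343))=-0.00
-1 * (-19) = 19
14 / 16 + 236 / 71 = 2385 / 568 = 4.20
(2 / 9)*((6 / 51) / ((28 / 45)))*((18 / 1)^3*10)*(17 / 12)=3471.43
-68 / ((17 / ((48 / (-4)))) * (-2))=-24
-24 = -24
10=10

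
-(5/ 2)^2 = -25/ 4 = -6.25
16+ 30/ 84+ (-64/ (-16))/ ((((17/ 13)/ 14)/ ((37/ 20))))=113741/ 1190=95.58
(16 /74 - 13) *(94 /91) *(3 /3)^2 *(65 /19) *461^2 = -47245543510 /4921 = -9600801.36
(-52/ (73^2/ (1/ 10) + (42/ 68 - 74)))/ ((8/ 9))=-1989/ 1809365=-0.00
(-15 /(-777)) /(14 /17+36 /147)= 119 /6586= 0.02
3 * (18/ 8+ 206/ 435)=4739/ 580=8.17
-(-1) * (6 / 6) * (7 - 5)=2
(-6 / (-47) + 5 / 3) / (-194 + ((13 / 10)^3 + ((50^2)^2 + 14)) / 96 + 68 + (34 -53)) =8096000 / 293096521259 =0.00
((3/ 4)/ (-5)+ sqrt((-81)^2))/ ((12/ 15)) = 1617/ 16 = 101.06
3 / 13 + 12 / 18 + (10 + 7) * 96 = 63683 / 39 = 1632.90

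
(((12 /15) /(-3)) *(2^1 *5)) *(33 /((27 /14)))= -1232 /27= -45.63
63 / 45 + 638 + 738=6887 / 5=1377.40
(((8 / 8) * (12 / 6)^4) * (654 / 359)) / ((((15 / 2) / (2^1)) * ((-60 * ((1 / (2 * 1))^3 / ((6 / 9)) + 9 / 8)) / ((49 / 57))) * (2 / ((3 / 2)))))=-97664 / 1534725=-0.06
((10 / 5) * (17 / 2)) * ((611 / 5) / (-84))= -10387 / 420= -24.73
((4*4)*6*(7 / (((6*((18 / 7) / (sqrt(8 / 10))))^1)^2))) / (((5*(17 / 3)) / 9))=2744 / 3825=0.72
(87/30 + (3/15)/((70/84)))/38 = 157/1900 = 0.08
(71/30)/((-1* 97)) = -71/2910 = -0.02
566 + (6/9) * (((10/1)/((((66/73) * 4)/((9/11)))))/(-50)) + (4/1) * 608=2997.97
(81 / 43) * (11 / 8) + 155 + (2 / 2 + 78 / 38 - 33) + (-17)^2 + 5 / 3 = 8202211 / 19608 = 418.31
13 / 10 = 1.30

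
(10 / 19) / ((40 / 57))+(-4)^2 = 67 / 4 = 16.75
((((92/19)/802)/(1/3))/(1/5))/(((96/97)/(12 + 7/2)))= 345805/243808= 1.42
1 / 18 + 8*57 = 8209 / 18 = 456.06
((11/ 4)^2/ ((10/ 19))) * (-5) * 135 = -310365/ 32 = -9698.91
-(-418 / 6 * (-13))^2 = -7382089 / 9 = -820232.11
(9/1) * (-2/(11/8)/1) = -144/11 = -13.09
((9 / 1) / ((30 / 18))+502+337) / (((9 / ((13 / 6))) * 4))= 27443 / 540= 50.82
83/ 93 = 0.89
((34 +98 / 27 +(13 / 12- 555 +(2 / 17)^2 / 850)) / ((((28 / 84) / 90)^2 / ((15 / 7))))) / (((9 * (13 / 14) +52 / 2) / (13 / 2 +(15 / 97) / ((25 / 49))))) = -15969867.32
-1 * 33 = -33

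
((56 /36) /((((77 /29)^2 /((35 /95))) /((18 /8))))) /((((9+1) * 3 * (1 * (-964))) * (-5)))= 841 /664870800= 0.00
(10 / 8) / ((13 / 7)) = 35 / 52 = 0.67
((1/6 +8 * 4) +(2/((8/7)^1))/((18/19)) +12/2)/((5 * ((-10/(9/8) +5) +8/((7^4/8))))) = -6917281/3338360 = -2.07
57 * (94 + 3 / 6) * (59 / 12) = 211869 / 8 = 26483.62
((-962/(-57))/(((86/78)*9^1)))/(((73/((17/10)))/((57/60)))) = 106301/2825100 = 0.04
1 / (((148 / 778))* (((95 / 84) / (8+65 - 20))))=865914 / 3515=246.35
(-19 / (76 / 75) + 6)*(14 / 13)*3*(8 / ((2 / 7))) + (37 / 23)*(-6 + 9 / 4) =-1386663 / 1196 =-1159.42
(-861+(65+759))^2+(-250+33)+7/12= 13831/12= 1152.58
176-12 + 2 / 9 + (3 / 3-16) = 149.22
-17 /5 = -3.40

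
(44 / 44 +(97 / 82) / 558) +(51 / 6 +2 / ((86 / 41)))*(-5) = -91027391 / 1967508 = -46.27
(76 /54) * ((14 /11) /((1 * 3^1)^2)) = 532 /2673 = 0.20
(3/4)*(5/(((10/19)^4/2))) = 390963/4000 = 97.74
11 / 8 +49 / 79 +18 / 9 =2525 / 632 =4.00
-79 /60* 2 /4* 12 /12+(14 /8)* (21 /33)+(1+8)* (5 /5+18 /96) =29417 /2640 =11.14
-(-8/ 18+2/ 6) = 0.11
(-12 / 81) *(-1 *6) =8 / 9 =0.89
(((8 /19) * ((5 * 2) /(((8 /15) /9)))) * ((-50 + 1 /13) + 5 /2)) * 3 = -10108.60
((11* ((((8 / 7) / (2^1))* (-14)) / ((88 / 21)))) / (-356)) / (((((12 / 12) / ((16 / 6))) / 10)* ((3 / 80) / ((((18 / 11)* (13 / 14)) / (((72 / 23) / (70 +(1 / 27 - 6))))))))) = 103394200 / 79299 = 1303.85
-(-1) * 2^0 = 1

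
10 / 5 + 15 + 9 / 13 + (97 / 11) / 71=180891 / 10153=17.82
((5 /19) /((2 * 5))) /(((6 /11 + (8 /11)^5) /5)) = 805255 /4583332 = 0.18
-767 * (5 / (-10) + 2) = -2301 / 2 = -1150.50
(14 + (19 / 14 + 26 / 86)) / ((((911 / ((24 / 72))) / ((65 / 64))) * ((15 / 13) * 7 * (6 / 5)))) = 7965815 / 13267425024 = 0.00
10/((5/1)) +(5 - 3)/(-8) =7/4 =1.75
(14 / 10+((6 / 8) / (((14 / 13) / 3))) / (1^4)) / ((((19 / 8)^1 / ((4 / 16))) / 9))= 8793 / 2660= 3.31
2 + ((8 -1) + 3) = 12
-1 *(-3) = 3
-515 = -515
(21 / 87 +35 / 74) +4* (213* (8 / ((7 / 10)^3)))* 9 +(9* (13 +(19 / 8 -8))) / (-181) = 95310603440247 / 532920472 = 178845.83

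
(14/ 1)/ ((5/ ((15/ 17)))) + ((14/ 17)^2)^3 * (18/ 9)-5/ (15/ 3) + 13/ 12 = 920454361/ 289650828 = 3.18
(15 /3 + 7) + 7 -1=18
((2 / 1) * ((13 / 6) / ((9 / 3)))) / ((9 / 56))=728 / 81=8.99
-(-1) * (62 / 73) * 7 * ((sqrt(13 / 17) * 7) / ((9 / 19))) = 57722 * sqrt(221) / 11169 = 76.83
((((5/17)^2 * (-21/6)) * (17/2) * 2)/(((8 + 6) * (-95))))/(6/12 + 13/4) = 1/969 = 0.00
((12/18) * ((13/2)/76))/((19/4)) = 13/1083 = 0.01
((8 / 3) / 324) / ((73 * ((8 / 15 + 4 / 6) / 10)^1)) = 50 / 53217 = 0.00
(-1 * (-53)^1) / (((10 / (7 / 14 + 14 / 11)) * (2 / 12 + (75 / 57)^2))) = 4.95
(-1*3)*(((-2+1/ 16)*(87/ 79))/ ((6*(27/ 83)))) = 74617/ 22752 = 3.28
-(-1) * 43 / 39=43 / 39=1.10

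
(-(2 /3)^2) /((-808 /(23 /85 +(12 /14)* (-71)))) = -36049 /1081710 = -0.03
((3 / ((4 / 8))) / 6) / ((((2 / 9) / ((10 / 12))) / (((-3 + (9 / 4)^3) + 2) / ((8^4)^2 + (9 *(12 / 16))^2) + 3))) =9663704655 / 858995792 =11.25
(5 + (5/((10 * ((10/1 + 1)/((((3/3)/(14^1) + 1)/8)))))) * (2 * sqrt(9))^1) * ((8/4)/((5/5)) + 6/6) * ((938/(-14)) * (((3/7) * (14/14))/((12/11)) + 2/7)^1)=-23696895/34496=-686.95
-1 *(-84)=84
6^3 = 216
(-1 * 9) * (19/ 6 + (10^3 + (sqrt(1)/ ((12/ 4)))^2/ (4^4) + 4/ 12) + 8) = -2330497/ 256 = -9103.50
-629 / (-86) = 629 / 86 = 7.31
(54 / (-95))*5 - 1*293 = -295.84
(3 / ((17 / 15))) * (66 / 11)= 270 / 17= 15.88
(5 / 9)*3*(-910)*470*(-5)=10692500 / 3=3564166.67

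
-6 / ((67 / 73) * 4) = -219 / 134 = -1.63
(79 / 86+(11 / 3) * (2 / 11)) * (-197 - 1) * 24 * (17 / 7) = -5506776 / 301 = -18294.94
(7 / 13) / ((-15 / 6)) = -14 / 65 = -0.22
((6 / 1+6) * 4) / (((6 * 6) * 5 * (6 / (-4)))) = -8 / 45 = -0.18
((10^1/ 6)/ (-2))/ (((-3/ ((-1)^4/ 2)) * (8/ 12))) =5/ 24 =0.21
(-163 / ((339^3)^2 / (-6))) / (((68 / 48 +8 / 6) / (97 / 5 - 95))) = -18256 / 1030566117541455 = -0.00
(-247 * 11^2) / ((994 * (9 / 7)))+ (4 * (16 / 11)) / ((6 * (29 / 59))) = -8729665 / 407682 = -21.41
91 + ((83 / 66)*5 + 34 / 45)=97063 / 990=98.04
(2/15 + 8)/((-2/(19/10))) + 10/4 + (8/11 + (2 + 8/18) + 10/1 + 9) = 41939/2475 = 16.95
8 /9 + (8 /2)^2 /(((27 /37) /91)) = 1996.15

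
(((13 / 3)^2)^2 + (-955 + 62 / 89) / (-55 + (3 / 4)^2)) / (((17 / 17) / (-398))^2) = 368145679370108 / 6279039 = 58630895.49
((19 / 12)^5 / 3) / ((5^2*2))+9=9.07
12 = 12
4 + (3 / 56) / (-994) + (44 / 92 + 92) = 96.48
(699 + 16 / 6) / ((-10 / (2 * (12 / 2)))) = -842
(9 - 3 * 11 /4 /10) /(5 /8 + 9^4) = 327 /262465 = 0.00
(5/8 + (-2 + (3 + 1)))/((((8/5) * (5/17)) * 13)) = 357/832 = 0.43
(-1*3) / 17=-3 / 17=-0.18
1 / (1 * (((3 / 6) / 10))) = 20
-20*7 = -140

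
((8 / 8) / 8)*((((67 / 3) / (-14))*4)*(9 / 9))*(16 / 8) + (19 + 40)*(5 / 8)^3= 137723 / 10752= 12.81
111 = 111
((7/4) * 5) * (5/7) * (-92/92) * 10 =-125/2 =-62.50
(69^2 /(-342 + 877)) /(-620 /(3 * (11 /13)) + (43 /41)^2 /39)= -49759281 /1365528115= -0.04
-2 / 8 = -1 / 4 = -0.25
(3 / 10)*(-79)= -237 / 10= -23.70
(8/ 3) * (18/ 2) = 24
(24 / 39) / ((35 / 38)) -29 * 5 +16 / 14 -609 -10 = -346796 / 455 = -762.19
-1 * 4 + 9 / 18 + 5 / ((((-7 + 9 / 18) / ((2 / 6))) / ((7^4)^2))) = -1478157.60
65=65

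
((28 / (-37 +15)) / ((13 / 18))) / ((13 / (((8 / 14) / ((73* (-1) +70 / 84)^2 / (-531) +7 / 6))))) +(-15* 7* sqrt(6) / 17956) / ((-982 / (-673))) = -0.00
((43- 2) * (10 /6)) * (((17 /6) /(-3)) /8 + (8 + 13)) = 616435 /432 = 1426.93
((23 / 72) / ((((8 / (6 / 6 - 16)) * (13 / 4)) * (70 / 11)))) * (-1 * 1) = 0.03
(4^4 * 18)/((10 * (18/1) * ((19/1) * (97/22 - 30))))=-2816/53485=-0.05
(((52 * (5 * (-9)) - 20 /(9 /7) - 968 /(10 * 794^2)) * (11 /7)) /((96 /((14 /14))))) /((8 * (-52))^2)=-26253157997 /117828791009280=-0.00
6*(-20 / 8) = -15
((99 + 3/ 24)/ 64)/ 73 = 793/ 37376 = 0.02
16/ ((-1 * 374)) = -8/ 187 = -0.04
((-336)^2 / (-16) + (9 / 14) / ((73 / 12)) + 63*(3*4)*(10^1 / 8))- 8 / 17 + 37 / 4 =-212036289 / 34748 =-6102.11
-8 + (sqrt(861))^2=853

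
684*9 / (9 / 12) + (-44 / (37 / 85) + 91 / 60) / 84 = 1530406807 / 186480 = 8206.81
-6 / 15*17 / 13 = -0.52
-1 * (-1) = 1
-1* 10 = -10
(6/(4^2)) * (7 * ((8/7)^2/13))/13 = 0.02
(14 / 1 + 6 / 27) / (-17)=-128 / 153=-0.84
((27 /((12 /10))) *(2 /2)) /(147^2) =5 /4802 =0.00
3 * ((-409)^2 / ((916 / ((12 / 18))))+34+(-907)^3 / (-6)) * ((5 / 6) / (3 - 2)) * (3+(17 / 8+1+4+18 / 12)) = 3614132953.44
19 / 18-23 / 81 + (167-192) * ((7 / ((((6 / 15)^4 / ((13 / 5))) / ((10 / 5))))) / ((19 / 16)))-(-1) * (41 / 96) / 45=-7370807663 / 246240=-29933.43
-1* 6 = -6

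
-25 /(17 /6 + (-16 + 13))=150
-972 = -972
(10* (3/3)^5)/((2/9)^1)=45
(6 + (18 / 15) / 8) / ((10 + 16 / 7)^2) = 6027 / 147920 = 0.04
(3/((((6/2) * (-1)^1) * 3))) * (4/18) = -2/27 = -0.07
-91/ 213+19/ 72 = -835/ 5112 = -0.16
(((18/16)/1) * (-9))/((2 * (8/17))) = -1377/128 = -10.76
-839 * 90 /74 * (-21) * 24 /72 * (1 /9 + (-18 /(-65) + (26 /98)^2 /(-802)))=366653729971 /132316366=2771.04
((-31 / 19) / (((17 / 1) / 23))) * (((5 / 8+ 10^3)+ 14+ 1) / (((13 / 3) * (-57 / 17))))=445625 / 2888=154.30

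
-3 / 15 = -1 / 5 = -0.20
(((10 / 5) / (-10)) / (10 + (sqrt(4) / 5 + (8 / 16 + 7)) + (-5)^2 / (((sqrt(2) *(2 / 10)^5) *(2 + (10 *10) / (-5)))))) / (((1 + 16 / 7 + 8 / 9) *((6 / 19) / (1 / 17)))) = 1652886 / 97456750231999 + 200390625 *sqrt(2) / 97456750231999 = 0.00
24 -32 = -8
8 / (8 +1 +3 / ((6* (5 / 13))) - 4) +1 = 143 / 63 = 2.27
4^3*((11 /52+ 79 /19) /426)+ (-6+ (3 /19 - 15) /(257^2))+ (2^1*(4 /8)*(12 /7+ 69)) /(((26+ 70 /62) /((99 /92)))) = -1592733588059389 /627340624326052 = -2.54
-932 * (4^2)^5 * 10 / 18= -4886364160 / 9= -542929351.11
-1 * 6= -6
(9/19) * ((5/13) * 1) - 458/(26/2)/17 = -7937/4199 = -1.89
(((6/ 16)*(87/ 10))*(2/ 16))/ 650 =261/ 416000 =0.00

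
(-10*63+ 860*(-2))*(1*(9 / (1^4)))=-21150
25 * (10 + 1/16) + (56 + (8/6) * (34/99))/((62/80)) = 47789695/147312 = 324.41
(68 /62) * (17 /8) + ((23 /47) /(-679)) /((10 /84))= 6570643 /2826580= 2.32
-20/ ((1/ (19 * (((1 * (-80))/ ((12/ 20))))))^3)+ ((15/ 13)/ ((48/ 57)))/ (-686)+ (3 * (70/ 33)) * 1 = 13780053647629595675/ 42378336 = 325167407413.77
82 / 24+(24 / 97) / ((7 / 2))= 28415 / 8148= 3.49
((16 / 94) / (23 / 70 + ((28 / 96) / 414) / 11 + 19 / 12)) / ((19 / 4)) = 0.02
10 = 10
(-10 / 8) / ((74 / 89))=-445 / 296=-1.50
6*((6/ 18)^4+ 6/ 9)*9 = 110/ 3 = 36.67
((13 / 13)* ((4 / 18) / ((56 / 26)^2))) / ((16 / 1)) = 0.00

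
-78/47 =-1.66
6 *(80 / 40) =12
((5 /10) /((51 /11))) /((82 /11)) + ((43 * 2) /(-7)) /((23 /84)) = -8628865 /192372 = -44.86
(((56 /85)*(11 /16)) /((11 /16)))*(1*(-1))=-56 /85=-0.66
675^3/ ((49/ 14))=615093750/ 7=87870535.71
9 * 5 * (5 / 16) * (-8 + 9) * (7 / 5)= 315 / 16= 19.69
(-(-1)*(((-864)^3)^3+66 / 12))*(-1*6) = 1609811155868664593702191071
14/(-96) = -7/48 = -0.15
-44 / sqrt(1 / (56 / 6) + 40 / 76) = -88 * sqrt(44821) / 337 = -55.28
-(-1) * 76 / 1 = 76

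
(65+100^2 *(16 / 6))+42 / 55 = 4410851 / 165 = 26732.43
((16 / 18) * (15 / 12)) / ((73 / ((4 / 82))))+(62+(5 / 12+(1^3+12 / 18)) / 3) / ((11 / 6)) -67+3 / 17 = -328686773 / 10074438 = -32.63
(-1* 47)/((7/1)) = -47/7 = -6.71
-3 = -3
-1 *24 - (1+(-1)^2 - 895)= 869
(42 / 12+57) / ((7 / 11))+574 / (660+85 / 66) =8374553 / 87290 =95.94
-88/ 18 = -44/ 9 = -4.89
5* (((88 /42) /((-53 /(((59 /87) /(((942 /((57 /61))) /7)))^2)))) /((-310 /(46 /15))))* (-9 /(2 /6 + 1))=-2225511211 /7604029349509620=-0.00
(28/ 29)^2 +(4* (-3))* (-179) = 2148.93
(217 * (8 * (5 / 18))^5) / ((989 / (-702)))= -18054400000 / 2162943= -8347.15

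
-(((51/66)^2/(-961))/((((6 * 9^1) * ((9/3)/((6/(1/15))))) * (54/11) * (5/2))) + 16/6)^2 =-750745916466049/105575871600144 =-7.11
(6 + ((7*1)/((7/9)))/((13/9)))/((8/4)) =159/26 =6.12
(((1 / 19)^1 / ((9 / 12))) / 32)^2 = 1 / 207936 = 0.00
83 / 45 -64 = -2797 / 45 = -62.16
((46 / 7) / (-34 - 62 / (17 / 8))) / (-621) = 17 / 101493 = 0.00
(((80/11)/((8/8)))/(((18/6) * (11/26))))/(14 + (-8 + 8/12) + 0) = 104/121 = 0.86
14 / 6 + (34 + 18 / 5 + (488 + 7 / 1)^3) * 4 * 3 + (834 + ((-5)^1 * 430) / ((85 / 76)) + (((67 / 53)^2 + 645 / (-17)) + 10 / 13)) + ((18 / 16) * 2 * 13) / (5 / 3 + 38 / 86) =51022645344301559 / 35056320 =1455447843.48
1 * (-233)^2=54289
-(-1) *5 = 5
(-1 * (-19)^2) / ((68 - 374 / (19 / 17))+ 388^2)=-6859 / 2855270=-0.00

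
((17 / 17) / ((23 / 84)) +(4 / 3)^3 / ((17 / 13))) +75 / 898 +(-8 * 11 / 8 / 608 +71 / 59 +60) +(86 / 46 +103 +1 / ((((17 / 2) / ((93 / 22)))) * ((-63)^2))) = 1747488748458913 / 10183304008416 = 171.60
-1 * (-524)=524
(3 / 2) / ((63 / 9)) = 3 / 14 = 0.21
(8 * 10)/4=20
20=20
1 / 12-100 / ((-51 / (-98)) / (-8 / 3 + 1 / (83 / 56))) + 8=19853801 / 50796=390.85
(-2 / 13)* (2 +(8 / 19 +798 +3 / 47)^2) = -1016875238214 / 10366837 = -98089.25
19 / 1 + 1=20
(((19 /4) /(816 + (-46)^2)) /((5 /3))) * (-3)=-171 /58640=-0.00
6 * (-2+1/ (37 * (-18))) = -1333/ 111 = -12.01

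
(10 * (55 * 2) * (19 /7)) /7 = 20900 /49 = 426.53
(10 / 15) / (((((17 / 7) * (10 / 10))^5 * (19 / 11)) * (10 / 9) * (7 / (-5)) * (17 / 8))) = -633864 / 458613811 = -0.00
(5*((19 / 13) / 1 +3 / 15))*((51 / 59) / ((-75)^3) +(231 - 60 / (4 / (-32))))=70788937296 / 11984375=5906.77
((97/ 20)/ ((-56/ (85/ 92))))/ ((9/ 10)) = -8245/ 92736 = -0.09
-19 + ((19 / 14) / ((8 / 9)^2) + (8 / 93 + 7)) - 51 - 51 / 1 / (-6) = -52.70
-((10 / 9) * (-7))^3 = 343000 / 729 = 470.51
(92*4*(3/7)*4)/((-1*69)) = -64/7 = -9.14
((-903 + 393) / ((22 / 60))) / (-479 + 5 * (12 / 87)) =2.91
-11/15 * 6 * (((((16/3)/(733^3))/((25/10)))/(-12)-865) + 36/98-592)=27828720553474874/4342007027925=6409.18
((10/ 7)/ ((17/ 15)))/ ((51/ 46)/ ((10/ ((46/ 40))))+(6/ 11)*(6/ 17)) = 220000/ 55853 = 3.94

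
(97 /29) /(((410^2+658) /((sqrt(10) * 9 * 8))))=3492 * sqrt(10) /2446991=0.00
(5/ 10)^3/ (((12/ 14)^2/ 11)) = 539/ 288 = 1.87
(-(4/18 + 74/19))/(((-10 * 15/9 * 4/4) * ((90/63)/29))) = 35728/7125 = 5.01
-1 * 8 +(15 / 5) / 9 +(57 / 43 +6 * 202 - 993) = 27433 / 129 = 212.66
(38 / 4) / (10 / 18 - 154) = -171 / 2762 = -0.06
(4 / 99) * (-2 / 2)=-4 / 99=-0.04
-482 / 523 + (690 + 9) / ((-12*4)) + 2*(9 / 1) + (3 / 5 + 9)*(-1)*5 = -380611 / 8368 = -45.48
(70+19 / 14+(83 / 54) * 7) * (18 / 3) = 31040 / 63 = 492.70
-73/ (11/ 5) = -365/ 11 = -33.18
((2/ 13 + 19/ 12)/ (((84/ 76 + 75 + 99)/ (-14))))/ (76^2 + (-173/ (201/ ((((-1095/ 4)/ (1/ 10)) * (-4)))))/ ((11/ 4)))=-26563691/ 449233950672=-0.00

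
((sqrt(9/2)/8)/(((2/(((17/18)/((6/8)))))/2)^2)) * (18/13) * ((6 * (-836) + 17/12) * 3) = -17390575 * sqrt(2)/2808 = -8758.54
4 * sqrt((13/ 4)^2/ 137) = 13 * sqrt(137)/ 137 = 1.11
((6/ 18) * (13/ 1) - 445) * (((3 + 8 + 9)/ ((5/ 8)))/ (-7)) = 42304/ 21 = 2014.48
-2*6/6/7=-2/7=-0.29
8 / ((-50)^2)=2 / 625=0.00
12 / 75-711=-710.84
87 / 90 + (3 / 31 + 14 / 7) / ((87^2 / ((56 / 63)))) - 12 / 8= -5628736 / 10558755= -0.53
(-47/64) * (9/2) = -423/128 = -3.30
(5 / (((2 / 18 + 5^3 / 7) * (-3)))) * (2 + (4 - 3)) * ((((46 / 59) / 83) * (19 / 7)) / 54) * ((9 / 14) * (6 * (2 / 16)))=-19665 / 310430624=-0.00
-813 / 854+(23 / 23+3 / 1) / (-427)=-821 / 854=-0.96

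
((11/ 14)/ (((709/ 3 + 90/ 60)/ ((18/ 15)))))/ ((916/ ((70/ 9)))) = 11/ 326783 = 0.00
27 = 27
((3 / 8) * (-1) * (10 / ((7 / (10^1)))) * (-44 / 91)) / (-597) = -550 / 126763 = -0.00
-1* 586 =-586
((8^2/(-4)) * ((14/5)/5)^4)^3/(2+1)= -232218265089212416/178813934326171875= -1.30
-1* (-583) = 583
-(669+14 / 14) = -670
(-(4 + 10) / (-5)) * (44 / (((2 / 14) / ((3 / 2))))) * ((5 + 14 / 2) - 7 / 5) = 342804 / 25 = 13712.16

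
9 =9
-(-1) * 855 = 855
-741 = -741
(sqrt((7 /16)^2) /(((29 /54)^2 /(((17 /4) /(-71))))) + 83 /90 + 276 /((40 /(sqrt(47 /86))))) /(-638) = -0.01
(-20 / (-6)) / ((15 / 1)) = 2 / 9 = 0.22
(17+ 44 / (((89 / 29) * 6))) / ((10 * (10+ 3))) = 5177 / 34710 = 0.15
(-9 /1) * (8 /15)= -24 /5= -4.80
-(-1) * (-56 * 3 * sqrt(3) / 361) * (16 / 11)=-1.17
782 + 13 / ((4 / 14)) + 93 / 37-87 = 54983 / 74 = 743.01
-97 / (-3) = 97 / 3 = 32.33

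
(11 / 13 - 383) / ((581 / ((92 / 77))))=-457056 / 581581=-0.79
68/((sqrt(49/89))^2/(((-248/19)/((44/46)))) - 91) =-17260304/23108589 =-0.75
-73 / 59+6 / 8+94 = 22069 / 236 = 93.51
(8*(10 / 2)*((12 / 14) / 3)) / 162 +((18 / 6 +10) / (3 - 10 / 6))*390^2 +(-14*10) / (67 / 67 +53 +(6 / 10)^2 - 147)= 162283610320 / 109431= 1482976.58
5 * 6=30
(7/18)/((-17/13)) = -0.30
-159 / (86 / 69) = -10971 / 86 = -127.57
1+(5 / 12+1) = 2.42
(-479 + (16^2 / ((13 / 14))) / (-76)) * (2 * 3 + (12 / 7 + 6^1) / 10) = -28252533 / 8645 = -3268.08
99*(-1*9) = -891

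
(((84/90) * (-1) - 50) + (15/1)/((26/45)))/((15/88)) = -146.50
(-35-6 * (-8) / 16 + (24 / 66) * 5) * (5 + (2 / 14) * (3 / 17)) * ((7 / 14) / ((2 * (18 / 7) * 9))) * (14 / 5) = -347438 / 75735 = -4.59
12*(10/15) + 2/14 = 57/7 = 8.14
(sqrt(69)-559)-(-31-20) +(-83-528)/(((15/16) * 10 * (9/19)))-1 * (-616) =-19972/675 +sqrt(69) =-21.28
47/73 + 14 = 1069/73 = 14.64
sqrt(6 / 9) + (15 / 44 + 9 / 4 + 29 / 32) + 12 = sqrt(6) / 3 + 5455 / 352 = 16.31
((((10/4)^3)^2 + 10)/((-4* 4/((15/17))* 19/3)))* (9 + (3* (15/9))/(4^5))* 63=-425192066775/338690048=-1255.40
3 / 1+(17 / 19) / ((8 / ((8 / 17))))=58 / 19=3.05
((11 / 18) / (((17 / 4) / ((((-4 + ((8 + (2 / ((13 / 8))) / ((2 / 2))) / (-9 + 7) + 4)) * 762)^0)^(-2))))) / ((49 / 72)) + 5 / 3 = 4693 / 2499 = 1.88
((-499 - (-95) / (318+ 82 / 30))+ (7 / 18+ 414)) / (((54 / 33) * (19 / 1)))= -80316533 / 29616516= -2.71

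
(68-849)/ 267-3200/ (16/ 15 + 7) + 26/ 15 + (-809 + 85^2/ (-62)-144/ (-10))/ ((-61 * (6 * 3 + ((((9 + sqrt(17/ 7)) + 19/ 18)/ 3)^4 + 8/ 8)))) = -17133323376541703214169954705069/ 43073905587523206114786020085-36015390854753806536768 * sqrt(119)/ 6666342524456496442688275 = -397.82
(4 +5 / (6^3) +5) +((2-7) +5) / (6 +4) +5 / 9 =9.58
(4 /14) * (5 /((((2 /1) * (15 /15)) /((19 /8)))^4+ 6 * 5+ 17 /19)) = 1303210 /28642383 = 0.05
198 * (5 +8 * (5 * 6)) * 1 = 48510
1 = 1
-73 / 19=-3.84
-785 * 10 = -7850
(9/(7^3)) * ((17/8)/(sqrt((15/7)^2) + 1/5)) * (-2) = -765/16072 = -0.05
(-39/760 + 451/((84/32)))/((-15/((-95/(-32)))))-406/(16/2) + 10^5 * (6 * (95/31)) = 4596268154029/2499840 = 1838624.93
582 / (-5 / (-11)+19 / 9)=28809 / 127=226.84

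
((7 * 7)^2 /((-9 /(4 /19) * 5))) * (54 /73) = -57624 /6935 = -8.31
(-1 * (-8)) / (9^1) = 8 / 9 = 0.89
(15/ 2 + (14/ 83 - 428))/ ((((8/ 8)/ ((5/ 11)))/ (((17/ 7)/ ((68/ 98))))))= -2442125/ 3652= -668.71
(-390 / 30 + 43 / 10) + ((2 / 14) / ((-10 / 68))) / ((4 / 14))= -121 / 10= -12.10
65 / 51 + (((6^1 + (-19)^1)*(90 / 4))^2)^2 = 5973015482915 / 816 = 7319871915.34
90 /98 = 45 /49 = 0.92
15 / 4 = 3.75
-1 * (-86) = 86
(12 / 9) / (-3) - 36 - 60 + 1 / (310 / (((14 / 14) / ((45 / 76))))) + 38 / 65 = -8691596 / 90675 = -95.85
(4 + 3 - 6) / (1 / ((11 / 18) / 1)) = 11 / 18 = 0.61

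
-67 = -67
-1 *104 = -104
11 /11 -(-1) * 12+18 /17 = 239 /17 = 14.06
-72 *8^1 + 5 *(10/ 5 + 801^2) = 3207439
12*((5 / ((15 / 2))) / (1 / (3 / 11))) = 24 / 11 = 2.18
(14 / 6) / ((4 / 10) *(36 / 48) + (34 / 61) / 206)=62830 / 8151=7.71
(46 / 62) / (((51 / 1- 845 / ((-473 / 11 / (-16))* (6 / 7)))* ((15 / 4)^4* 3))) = -253184 / 63937906875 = -0.00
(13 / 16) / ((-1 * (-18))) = 13 / 288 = 0.05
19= 19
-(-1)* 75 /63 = 25 /21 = 1.19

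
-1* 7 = -7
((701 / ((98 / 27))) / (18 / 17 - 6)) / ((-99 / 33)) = 35751 / 2744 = 13.03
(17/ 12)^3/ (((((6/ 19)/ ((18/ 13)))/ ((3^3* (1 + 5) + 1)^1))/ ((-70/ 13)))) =-532544635/ 48672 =-10941.50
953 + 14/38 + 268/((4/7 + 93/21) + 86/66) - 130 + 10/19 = 866.41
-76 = -76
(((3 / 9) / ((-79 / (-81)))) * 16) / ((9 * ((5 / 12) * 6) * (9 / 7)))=224 / 1185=0.19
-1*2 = -2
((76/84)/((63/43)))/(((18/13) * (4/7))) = 10621/13608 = 0.78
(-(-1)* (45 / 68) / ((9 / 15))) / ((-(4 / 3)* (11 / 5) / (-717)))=806625 / 2992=269.59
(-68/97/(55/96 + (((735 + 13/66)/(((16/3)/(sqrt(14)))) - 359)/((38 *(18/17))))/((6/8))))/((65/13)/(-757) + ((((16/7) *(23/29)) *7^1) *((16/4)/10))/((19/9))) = -21124332232600798080 *sqrt(14)/2592642702276311018893 - 52364561710037258880/2592642702276311018893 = -0.05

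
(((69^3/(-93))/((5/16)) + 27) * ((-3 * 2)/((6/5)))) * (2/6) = 582621/31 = 18794.23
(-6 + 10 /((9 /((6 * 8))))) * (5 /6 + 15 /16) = 6035 /72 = 83.82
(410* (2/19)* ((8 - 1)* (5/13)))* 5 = 580.97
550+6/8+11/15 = 33089/60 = 551.48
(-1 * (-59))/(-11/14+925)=0.06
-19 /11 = -1.73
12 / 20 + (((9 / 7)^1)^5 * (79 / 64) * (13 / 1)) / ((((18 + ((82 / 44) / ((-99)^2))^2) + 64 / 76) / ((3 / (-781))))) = 935101904771502583611 / 1588940750690047765360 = 0.59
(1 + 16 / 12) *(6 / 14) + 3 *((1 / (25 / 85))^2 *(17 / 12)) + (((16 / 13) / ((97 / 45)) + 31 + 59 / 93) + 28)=110.34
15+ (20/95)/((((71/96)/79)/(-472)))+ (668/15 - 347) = -220595768/20235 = -10901.69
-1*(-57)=57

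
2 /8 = 1 /4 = 0.25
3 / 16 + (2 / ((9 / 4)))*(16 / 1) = 2075 / 144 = 14.41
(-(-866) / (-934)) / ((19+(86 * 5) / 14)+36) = -3031 / 280200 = -0.01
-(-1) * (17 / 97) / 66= 17 / 6402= 0.00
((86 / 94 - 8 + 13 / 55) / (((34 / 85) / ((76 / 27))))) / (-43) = 1.12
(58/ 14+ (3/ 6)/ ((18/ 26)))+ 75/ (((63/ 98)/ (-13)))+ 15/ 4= -380029/ 252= -1508.05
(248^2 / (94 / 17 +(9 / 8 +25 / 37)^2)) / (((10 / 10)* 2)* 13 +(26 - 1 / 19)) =1740561231872 / 12895566579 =134.97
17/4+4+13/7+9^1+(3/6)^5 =4287/224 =19.14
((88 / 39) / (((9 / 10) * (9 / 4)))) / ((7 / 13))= 3520 / 1701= 2.07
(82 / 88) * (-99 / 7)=-369 / 28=-13.18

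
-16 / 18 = -8 / 9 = -0.89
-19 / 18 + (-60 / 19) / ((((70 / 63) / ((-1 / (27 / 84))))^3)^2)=-1522.81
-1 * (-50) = 50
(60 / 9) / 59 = 20 / 177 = 0.11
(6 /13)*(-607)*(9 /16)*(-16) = 32778 /13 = 2521.38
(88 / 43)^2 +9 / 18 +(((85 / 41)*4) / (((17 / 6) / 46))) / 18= 5534611 / 454854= 12.17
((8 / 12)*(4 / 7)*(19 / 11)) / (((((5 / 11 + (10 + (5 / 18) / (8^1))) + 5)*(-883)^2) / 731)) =5333376 / 133907687305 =0.00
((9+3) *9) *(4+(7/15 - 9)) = -2448/5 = -489.60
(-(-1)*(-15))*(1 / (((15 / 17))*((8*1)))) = -17 / 8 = -2.12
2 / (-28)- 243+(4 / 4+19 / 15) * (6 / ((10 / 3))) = -83647 / 350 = -238.99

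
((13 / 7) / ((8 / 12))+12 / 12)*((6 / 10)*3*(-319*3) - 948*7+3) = -1107117 / 35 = -31631.91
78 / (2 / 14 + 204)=546 / 1429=0.38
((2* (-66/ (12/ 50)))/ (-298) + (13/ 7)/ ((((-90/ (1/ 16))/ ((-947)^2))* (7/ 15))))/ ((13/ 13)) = -1735825433/ 700896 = -2476.58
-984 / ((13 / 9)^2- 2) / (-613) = 79704 / 4291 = 18.57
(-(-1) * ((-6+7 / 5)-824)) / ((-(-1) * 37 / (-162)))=671166 / 185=3627.92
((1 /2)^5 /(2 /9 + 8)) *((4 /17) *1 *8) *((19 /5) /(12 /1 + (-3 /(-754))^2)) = 16202706 /7151940715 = 0.00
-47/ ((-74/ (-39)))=-1833/ 74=-24.77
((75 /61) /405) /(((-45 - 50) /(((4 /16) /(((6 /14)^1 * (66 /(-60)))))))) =35 /2065338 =0.00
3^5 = 243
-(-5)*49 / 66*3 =245 / 22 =11.14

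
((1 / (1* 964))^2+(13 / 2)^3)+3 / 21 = 1787384701 / 6505072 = 274.77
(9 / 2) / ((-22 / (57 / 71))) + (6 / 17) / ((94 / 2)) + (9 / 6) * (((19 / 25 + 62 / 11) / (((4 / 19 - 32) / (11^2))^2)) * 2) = 1581340158682833 / 5691302887600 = 277.85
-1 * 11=-11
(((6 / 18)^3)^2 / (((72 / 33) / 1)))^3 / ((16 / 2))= 1331 / 42845606719488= 0.00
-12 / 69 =-4 / 23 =-0.17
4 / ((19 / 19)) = 4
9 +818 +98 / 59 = 48891 / 59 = 828.66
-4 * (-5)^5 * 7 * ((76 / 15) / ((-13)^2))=1330000 / 507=2623.27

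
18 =18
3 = 3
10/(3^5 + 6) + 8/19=2182/4731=0.46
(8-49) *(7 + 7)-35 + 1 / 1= -608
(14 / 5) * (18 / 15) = 84 / 25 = 3.36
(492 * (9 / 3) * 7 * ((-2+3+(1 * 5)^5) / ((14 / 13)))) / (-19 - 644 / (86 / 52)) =-1289606292 / 17561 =-73435.81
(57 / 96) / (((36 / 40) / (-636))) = -5035 / 12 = -419.58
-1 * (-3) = 3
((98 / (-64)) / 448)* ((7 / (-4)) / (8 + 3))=49 / 90112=0.00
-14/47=-0.30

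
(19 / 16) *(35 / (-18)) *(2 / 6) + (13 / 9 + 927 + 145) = 926791 / 864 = 1072.67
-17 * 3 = -51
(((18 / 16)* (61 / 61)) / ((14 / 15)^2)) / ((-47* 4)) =-2025 / 294784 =-0.01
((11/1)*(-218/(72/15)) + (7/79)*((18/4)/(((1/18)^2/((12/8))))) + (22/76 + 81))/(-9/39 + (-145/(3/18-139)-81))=43790927453/15640504056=2.80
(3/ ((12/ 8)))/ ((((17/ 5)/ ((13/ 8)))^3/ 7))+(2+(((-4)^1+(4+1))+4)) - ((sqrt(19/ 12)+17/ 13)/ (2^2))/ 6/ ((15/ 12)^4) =260773526593/ 30657120000 - 16 * sqrt(57)/ 5625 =8.48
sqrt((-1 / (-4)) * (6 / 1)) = sqrt(6) / 2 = 1.22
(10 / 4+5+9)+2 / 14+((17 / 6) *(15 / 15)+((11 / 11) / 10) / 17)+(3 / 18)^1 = 11691 / 595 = 19.65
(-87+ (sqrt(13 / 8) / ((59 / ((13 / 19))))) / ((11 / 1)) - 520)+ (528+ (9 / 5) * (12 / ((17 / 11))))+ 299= 13 * sqrt(26) / 49324+ 19888 / 85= 233.98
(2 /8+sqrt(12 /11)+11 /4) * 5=10 * sqrt(33) /11+15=20.22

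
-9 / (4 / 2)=-9 / 2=-4.50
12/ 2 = 6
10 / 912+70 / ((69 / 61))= 216385 / 3496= 61.90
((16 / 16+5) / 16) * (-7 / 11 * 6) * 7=-441 / 44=-10.02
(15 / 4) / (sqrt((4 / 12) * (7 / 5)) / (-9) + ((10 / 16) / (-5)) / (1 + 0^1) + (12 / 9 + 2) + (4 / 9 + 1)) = 2160 * sqrt(105) / 1682927 + 1356750 / 1682927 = 0.82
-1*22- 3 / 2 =-47 / 2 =-23.50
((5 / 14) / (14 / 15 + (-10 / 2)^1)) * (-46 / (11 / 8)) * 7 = 13800 / 671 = 20.57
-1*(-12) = 12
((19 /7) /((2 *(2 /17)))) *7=323 /4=80.75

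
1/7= 0.14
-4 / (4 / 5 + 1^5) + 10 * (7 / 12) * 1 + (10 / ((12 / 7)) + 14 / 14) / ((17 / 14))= 2827 / 306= 9.24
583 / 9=64.78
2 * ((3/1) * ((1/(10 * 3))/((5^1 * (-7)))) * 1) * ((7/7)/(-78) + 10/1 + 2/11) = -349/6006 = -0.06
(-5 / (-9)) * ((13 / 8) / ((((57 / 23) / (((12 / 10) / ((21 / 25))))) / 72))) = 14950 / 399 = 37.47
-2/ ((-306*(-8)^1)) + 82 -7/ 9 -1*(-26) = 107.22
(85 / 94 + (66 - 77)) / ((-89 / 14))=6643 / 4183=1.59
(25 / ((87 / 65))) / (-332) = -1625 / 28884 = -0.06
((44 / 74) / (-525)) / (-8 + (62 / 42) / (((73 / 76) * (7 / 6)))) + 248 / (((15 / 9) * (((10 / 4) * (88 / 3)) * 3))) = 246822823 / 364834800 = 0.68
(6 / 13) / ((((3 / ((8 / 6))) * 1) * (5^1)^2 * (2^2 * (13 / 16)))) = 32 / 12675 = 0.00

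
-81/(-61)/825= 0.00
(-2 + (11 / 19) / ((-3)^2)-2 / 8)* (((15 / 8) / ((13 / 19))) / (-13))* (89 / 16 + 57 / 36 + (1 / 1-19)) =-299575 / 59904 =-5.00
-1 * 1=-1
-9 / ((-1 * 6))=3 / 2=1.50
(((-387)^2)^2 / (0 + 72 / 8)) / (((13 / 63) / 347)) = 54484299913869 / 13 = 4191099993374.54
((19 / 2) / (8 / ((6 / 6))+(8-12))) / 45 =19 / 360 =0.05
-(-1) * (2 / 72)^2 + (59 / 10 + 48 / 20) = 53789 / 6480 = 8.30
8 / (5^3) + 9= 1133 / 125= 9.06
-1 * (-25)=25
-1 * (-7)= 7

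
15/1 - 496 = -481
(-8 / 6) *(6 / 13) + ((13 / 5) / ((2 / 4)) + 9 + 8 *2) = 1923 / 65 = 29.58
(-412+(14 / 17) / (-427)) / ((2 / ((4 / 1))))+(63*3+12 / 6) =-656425 / 1037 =-633.00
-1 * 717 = -717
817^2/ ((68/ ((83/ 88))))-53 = 55084435/ 5984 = 9205.29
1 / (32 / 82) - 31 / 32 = 51 / 32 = 1.59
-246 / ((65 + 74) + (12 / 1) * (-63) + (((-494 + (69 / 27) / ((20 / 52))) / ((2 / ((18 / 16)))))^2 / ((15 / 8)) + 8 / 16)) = -2952000 / 473570761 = -0.01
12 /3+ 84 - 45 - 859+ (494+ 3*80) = -82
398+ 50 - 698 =-250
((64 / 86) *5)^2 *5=128000 / 1849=69.23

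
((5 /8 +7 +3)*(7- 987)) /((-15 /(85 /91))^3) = 2088025 /830466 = 2.51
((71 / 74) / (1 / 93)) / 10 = 8.92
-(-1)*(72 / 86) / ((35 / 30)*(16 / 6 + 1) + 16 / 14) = 4536 / 29369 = 0.15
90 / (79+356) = 6 / 29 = 0.21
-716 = -716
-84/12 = -7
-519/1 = -519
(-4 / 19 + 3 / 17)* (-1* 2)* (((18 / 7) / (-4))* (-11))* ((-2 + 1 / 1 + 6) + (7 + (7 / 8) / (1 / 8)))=1089 / 119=9.15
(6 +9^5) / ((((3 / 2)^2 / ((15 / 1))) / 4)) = 1574800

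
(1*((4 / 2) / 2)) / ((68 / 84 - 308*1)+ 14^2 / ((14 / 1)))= -21 / 6157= -0.00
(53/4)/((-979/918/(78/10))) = -948753/9790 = -96.91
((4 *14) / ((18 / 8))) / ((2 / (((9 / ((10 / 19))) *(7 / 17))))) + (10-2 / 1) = 8128 / 85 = 95.62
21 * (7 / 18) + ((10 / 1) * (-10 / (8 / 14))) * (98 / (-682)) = 33.31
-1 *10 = -10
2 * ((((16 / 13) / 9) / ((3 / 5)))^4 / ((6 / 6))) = 0.01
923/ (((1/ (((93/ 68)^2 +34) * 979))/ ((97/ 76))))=14538208069385/ 351424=41369422.89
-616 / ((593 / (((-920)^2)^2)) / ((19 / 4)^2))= -9956787554560000 / 593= -16790535505160.20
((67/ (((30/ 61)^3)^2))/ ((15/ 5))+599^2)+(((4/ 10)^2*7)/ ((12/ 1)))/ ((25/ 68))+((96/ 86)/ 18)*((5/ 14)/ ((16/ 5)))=237233216950114687/ 658287000000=360379.62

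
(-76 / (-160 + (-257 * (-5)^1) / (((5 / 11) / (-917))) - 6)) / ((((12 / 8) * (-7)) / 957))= -0.00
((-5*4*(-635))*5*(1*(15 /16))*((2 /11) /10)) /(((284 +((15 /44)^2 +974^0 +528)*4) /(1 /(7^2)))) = 6985 /759059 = 0.01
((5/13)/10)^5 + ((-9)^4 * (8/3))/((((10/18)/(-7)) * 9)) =-1455135881467/59406880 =-24494.40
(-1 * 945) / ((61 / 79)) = -74655 / 61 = -1223.85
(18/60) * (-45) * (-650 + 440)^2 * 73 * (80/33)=-1158948000/11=-105358909.09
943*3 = 2829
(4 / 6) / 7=2 / 21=0.10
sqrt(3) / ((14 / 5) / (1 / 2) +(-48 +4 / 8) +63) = 10 * sqrt(3) / 211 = 0.08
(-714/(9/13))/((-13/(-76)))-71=-18301/3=-6100.33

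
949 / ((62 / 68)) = 32266 / 31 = 1040.84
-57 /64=-0.89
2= 2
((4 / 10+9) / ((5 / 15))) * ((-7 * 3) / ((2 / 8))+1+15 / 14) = -161727 / 70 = -2310.39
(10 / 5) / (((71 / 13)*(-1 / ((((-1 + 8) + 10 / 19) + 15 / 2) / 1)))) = -7423 / 1349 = -5.50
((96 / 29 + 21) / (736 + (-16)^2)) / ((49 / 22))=0.01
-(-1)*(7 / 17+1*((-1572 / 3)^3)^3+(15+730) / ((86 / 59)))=-4354406358395391387578963651 / 1462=-2978390122021471537331713.00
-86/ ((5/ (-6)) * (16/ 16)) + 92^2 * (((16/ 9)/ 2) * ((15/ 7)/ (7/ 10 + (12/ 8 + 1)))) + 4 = 540256/ 105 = 5145.30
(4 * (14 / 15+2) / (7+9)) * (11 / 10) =121 / 150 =0.81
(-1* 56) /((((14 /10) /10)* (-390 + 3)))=400 /387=1.03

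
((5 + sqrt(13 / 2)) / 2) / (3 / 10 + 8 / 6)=15*sqrt(26) / 98 + 75 / 49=2.31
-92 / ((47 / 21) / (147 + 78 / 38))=-5471424 / 893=-6127.01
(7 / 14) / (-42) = -1 / 84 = -0.01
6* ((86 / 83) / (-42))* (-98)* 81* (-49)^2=234155124 / 83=2821146.07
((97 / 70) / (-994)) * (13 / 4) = -1261 / 278320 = -0.00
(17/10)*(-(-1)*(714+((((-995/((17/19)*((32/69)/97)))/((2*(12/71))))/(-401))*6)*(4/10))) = 421650435/51328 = 8214.82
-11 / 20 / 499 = -11 / 9980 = -0.00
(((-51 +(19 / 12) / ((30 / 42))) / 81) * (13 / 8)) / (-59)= 38051 / 2293920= 0.02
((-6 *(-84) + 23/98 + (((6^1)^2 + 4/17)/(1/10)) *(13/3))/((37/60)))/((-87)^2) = 103680050/233284149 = 0.44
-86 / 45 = -1.91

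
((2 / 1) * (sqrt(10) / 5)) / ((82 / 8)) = 8 * sqrt(10) / 205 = 0.12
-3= -3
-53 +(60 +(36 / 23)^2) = 4999 / 529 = 9.45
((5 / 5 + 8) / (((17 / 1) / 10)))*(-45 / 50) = -81 / 17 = -4.76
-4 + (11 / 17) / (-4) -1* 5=-623 / 68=-9.16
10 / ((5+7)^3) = 5 / 864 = 0.01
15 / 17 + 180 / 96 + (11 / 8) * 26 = 5237 / 136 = 38.51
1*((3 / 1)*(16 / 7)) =48 / 7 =6.86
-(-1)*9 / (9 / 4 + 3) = 12 / 7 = 1.71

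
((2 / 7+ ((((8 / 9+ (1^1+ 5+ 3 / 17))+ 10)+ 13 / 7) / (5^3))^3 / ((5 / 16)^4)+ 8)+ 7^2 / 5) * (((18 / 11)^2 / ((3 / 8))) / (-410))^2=7082755419497010708736 / 1265695987452362060546875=0.01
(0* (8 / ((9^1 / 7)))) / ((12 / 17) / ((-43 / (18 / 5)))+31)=0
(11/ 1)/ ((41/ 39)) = 429/ 41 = 10.46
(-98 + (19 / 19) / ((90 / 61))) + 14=-7499 / 90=-83.32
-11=-11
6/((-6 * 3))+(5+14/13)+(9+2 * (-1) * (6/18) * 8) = 367/39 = 9.41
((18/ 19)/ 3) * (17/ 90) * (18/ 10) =51/ 475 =0.11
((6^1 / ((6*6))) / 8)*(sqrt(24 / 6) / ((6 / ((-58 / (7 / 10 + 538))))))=-145 / 193932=-0.00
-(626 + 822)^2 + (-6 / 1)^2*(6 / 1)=-2096488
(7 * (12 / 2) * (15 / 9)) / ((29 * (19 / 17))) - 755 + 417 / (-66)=-9202519 / 12122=-759.16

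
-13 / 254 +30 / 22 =3667 / 2794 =1.31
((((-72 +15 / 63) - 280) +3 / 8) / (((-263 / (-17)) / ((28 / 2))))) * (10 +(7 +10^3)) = -340207179 / 1052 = -323390.85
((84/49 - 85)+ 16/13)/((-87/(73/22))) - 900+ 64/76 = -988410629/1103102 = -896.03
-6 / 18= -1 / 3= -0.33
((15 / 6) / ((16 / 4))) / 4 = 5 / 32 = 0.16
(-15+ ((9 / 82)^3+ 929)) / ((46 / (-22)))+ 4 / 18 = -49865794091 / 114133176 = -436.91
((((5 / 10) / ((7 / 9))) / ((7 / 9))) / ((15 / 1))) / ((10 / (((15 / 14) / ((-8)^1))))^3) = -0.00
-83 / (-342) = 83 / 342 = 0.24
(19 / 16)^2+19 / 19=617 / 256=2.41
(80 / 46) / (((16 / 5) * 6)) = 0.09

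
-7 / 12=-0.58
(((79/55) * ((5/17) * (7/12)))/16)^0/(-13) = -1/13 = -0.08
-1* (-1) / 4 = 1 / 4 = 0.25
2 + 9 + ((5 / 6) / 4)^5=87591989 / 7962624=11.00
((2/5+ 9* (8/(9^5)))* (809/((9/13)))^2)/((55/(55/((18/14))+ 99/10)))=313727731199779/597871125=524741.40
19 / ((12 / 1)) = 19 / 12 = 1.58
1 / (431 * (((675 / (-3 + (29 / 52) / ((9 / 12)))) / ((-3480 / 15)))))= 20416 / 11346075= 0.00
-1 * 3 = -3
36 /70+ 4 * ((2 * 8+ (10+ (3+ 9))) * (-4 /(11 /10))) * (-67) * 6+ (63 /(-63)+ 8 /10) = 85545721 /385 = 222196.68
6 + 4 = 10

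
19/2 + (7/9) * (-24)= -55/6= -9.17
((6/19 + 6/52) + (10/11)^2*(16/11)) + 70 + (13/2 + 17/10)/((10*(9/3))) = 1772985131/24656775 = 71.91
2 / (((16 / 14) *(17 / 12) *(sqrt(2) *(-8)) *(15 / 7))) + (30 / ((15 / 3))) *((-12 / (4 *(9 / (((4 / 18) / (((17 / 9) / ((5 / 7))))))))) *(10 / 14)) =-100 / 833 -49 *sqrt(2) / 1360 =-0.17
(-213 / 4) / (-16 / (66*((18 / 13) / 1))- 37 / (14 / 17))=1.18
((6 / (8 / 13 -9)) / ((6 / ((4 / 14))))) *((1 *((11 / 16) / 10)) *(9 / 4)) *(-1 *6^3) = 34749 / 30520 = 1.14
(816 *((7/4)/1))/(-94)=-714/47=-15.19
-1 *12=-12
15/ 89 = 0.17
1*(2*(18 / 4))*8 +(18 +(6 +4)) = 100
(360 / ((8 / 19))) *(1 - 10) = -7695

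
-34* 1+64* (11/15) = 194/15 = 12.93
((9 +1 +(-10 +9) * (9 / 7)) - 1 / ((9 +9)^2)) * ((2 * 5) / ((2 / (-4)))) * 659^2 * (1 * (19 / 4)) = -815108523115 / 2268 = -359395292.38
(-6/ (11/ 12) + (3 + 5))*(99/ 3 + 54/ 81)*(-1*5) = -8080/ 33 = -244.85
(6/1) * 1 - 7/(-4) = 31/4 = 7.75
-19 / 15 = -1.27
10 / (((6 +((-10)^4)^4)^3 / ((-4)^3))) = -80 / 125000000000000225000000000000135000000000000027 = -0.00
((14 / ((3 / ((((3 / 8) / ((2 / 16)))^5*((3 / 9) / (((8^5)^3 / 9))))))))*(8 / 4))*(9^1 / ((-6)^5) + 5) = 272097 / 281474976710656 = 0.00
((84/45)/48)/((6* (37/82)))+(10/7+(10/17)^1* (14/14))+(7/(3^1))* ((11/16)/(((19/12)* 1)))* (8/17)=113296147/45174780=2.51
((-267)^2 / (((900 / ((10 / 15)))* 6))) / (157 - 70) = 7921 / 78300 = 0.10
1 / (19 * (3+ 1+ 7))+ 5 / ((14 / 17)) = 17779 / 2926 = 6.08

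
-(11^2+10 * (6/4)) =-136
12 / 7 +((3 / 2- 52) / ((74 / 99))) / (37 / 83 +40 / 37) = -620483 / 14588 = -42.53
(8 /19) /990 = 4 /9405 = 0.00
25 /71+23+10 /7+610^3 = 112809569316 /497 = 226981024.78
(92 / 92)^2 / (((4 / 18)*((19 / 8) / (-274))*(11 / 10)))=-98640 / 209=-471.96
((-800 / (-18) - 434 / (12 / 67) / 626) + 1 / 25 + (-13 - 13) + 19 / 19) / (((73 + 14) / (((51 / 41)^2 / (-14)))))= -43831763 / 2209842600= -0.02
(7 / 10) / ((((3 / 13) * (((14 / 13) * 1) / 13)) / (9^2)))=59319 / 20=2965.95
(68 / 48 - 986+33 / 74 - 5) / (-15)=439177 / 6660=65.94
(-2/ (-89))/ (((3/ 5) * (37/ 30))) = 0.03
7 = 7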